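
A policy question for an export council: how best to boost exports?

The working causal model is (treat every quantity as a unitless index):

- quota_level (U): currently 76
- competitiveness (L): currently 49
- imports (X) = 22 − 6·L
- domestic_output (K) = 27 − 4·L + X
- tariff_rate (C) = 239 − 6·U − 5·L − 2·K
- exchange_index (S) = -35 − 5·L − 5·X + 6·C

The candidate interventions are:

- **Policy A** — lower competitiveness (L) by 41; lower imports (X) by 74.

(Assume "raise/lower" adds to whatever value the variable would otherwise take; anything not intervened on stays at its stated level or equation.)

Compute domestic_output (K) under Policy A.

Policy A (L − 41, X − 74):
  L = 49 − 41 = 8
  X = 22 − 6·8 (−74 from intervention) = -100
  K = 27 − 4·8 + (-100) = -105

-105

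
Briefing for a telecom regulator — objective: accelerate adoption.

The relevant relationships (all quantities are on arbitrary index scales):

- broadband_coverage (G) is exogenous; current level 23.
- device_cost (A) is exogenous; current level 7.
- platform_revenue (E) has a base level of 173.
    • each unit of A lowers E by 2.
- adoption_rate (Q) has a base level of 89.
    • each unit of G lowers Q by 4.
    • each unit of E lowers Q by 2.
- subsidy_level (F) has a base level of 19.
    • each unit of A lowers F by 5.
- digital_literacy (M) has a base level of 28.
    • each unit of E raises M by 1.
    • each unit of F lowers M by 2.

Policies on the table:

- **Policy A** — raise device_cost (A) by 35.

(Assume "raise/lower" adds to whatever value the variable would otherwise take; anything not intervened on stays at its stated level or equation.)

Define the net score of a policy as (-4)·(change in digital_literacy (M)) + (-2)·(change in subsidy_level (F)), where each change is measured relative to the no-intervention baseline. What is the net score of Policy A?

Baseline:
  A = 7
  E = 173 − 2·7 = 159
  F = 19 − 5·7 = -16
  M = 28 + 159 − 2·(-16) = 219
Policy A (A + 35):
  A = 7 + 35 = 42
  E = 173 − 2·42 = 89
  F = 19 − 5·42 = -191
  M = 28 + 89 − 2·(-191) = 499
ΔM = 499 − 219 = 280; ΔF = -191 − (-16) = -175
Score = (-4)·280 + (-2)·(-175) = -770

-770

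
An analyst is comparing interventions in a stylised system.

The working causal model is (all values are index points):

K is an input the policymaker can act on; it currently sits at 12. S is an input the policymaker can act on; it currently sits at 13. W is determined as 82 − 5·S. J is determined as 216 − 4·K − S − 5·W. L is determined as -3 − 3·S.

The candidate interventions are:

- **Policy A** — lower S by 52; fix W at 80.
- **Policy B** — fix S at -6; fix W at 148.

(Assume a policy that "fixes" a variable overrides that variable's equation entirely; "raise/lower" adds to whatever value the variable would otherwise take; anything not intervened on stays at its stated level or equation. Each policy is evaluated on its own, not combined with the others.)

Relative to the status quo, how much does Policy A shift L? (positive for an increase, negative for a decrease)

156

Baseline:
  S = 13
  L = -3 − 3·13 = -42
Policy A (S − 52, W := 80):
  S = 13 − 52 = -39
  L = -3 − 3·(-39) = 114
Change in L: 114 − (-42) = 156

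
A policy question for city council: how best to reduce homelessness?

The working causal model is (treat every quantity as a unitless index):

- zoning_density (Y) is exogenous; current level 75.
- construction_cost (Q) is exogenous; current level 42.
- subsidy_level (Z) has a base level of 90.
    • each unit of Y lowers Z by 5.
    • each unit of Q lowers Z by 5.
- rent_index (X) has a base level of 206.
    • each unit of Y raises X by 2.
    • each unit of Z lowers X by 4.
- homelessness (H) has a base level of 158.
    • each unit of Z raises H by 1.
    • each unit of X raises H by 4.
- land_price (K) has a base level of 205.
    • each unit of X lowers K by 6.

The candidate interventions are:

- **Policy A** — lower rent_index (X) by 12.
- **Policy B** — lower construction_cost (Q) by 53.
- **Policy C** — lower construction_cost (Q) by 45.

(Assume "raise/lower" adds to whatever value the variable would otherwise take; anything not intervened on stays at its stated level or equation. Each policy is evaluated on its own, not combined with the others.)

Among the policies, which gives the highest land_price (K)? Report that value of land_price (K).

Policy A (X − 12):
  Y = 75
  Q = 42
  Z = 90 − 5·75 − 5·42 = -495
  X = 206 + 2·75 − 4·(-495) (−12 from intervention) = 2324
  K = 205 − 6·2324 = -13739
Policy B (Q − 53):
  Y = 75
  Q = 42 − 53 = -11
  Z = 90 − 5·75 − 5·(-11) = -230
  X = 206 + 2·75 − 4·(-230) = 1276
  K = 205 − 6·1276 = -7451
Policy C (Q − 45):
  Y = 75
  Q = 42 − 45 = -3
  Z = 90 − 5·75 − 5·(-3) = -270
  X = 206 + 2·75 − 4·(-270) = 1436
  K = 205 − 6·1436 = -8411
Comparing — Policy A: K=-13739, Policy B: K=-7451, Policy C: K=-8411. Highest is -7451 (Policy B).

-7451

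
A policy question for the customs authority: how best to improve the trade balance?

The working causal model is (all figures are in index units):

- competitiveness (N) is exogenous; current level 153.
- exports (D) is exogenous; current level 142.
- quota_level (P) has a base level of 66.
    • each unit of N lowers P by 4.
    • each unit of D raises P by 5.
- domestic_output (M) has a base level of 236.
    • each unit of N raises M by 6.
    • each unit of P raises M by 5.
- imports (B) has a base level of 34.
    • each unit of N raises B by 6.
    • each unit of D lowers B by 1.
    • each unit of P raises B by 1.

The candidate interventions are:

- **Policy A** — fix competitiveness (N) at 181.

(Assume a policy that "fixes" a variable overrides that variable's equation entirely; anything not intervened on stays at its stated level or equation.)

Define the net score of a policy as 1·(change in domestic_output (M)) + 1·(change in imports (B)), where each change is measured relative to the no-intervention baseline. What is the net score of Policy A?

-336

Baseline:
  N = 153
  D = 142
  P = 66 − 4·153 + 5·142 = 164
  M = 236 + 6·153 + 5·164 = 1974
  B = 34 + 6·153 − 142 + 164 = 974
Policy A (N := 181):
  N = 181
  D = 142
  P = 66 − 4·181 + 5·142 = 52
  M = 236 + 6·181 + 5·52 = 1582
  B = 34 + 6·181 − 142 + 52 = 1030
ΔM = 1582 − 1974 = -392; ΔB = 1030 − 974 = 56
Score = 1·(-392) + 1·56 = -336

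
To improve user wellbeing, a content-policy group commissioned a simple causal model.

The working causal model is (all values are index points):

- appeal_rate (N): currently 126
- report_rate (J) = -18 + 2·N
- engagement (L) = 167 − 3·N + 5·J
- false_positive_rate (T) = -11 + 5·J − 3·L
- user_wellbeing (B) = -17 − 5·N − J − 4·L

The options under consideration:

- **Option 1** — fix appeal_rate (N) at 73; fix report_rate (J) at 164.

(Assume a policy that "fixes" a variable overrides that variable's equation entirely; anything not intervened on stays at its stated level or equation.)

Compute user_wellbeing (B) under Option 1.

Option 1 (N := 73, J := 164):
  N = 73
  J = 164
  L = 167 − 3·73 + 5·164 = 768
  B = -17 − 5·73 − 164 − 4·768 = -3618

-3618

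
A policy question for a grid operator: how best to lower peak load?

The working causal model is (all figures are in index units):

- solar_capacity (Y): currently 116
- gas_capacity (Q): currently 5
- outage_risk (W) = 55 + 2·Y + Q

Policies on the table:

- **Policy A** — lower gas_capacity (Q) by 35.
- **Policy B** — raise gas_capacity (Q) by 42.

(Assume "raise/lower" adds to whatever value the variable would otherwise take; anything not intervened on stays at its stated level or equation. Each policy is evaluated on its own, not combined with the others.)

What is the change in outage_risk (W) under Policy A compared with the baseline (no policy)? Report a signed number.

-35

Baseline:
  Y = 116
  Q = 5
  W = 55 + 2·116 + 5 = 292
Policy A (Q − 35):
  Y = 116
  Q = 5 − 35 = -30
  W = 55 + 2·116 + (-30) = 257
Change in W: 257 − 292 = -35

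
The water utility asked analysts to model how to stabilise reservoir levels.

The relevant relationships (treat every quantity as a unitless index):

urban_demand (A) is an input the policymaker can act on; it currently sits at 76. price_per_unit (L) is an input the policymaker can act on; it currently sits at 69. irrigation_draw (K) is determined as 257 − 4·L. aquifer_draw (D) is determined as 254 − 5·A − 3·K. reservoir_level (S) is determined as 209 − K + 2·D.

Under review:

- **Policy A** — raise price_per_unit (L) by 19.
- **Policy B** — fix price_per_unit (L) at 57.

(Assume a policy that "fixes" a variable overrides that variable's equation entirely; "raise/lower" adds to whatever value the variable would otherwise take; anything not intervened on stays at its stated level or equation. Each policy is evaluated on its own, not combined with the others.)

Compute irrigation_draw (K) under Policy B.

29

Policy B (L := 57):
  L = 57
  K = 257 − 4·57 = 29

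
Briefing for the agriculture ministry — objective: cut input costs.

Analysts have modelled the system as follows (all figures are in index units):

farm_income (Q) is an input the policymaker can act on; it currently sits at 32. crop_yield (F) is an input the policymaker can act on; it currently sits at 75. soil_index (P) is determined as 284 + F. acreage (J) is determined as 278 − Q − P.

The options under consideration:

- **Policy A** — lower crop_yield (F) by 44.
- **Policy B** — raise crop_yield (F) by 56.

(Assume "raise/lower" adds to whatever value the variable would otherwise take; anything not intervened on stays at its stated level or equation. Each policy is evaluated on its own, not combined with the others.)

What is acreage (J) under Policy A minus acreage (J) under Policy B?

Policy A (F − 44):
  Q = 32
  F = 75 − 44 = 31
  P = 284 + 31 = 315
  J = 278 − 32 − 315 = -69
Policy B (F + 56):
  Q = 32
  F = 75 + 56 = 131
  P = 284 + 131 = 415
  J = 278 − 32 − 415 = -169
J: -69 − (-169) = 100

100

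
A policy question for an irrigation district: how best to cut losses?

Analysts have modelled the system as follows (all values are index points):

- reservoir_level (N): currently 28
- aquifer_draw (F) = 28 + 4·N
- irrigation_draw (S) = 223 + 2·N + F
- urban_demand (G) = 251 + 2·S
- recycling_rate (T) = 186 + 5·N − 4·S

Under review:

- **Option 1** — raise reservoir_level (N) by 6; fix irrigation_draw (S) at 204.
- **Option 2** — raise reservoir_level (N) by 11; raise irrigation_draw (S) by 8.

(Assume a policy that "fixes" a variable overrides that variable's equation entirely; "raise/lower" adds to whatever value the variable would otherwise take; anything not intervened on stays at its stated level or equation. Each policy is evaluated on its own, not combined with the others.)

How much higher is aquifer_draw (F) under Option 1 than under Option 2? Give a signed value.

Option 1 (N + 6, S := 204):
  N = 28 + 6 = 34
  F = 28 + 4·34 = 164
Option 2 (N + 11, S + 8):
  N = 28 + 11 = 39
  F = 28 + 4·39 = 184
F: 164 − 184 = -20

-20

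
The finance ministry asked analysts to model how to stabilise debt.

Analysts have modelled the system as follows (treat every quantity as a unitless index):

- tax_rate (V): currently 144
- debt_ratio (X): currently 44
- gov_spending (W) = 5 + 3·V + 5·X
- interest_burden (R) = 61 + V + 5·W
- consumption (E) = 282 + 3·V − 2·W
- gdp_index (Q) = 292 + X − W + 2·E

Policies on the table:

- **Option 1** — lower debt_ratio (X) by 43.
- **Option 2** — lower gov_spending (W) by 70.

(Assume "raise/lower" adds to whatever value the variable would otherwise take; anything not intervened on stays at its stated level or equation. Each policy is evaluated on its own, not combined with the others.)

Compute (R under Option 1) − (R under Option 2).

Option 1 (X − 43):
  V = 144
  X = 44 − 43 = 1
  W = 5 + 3·144 + 5·1 = 442
  R = 61 + 144 + 5·442 = 2415
Option 2 (W − 70):
  V = 144
  X = 44
  W = 5 + 3·144 + 5·44 (−70 from intervention) = 587
  R = 61 + 144 + 5·587 = 3140
R: 2415 − 3140 = -725

-725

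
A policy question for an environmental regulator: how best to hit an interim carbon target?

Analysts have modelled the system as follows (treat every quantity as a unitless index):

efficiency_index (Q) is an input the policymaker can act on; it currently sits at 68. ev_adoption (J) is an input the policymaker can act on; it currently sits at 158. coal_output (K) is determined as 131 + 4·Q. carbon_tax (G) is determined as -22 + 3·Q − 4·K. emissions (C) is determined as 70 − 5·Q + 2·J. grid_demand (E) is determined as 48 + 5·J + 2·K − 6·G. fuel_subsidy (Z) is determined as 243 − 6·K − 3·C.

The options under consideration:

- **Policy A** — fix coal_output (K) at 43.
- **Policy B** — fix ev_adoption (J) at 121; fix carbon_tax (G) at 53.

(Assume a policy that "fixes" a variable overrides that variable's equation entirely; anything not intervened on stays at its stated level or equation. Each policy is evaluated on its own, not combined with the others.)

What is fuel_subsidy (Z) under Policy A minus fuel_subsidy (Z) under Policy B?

Policy A (K := 43):
  Q = 68
  J = 158
  K = 43
  C = 70 − 5·68 + 2·158 = 46
  Z = 243 − 6·43 − 3·46 = -153
Policy B (J := 121, G := 53):
  Q = 68
  J = 121
  K = 131 + 4·68 = 403
  C = 70 − 5·68 + 2·121 = -28
  Z = 243 − 6·403 − 3·(-28) = -2091
Z: -153 − (-2091) = 1938

1938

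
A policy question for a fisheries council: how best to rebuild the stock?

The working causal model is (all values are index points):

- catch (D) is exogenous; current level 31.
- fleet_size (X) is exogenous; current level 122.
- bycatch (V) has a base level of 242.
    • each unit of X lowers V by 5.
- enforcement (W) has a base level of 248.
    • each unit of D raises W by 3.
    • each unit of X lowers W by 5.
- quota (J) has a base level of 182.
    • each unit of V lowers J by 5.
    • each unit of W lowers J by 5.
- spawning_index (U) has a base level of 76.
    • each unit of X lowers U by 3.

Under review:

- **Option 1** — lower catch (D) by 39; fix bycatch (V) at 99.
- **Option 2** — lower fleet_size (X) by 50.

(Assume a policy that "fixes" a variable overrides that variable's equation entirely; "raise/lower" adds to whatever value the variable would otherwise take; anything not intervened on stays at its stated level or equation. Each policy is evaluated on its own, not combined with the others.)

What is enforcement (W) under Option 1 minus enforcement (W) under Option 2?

-367

Option 1 (D − 39, V := 99):
  D = 31 − 39 = -8
  X = 122
  W = 248 + 3·(-8) − 5·122 = -386
Option 2 (X − 50):
  D = 31
  X = 122 − 50 = 72
  W = 248 + 3·31 − 5·72 = -19
W: -386 − (-19) = -367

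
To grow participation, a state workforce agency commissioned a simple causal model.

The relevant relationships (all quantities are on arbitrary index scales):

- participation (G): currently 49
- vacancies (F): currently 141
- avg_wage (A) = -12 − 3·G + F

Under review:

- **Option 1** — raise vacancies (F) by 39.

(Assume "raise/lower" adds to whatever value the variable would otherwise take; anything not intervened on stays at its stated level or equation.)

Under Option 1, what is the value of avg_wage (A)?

Option 1 (F + 39):
  G = 49
  F = 141 + 39 = 180
  A = -12 − 3·49 + 180 = 21

21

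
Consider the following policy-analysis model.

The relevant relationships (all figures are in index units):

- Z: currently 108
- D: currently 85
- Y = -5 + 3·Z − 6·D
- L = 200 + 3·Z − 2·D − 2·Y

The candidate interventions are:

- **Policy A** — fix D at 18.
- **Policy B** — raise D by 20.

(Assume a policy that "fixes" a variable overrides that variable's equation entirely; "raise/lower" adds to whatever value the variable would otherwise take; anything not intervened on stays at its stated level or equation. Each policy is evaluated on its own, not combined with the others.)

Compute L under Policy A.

Policy A (D := 18):
  Z = 108
  D = 18
  Y = -5 + 3·108 − 6·18 = 211
  L = 200 + 3·108 − 2·18 − 2·211 = 66

66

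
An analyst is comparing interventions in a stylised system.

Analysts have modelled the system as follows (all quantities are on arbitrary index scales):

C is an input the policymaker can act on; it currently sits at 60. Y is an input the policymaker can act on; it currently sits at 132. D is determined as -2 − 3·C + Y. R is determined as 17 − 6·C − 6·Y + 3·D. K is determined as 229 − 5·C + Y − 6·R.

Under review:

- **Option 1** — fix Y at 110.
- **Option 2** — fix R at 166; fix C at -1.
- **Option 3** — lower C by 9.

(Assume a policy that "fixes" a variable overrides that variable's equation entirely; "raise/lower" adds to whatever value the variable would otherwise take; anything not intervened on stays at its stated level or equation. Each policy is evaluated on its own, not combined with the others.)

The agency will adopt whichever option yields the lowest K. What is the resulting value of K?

Option 1 (Y := 110):
  C = 60
  Y = 110
  D = -2 − 3·60 + 110 = -72
  R = 17 − 6·60 − 6·110 + 3·(-72) = -1219
  K = 229 − 5·60 + 110 − 6·(-1219) = 7353
Option 2 (R := 166, C := -1):
  C = -1
  Y = 132
  D = -2 − 3·(-1) + 132 = 133
  R = 166
  K = 229 − 5·(-1) + 132 − 6·166 = -630
Option 3 (C − 9):
  C = 60 − 9 = 51
  Y = 132
  D = -2 − 3·51 + 132 = -23
  R = 17 − 6·51 − 6·132 + 3·(-23) = -1150
  K = 229 − 5·51 + 132 − 6·(-1150) = 7006
Comparing — Option 1: K=7353, Option 2: K=-630, Option 3: K=7006. Lowest is -630 (Option 2).

-630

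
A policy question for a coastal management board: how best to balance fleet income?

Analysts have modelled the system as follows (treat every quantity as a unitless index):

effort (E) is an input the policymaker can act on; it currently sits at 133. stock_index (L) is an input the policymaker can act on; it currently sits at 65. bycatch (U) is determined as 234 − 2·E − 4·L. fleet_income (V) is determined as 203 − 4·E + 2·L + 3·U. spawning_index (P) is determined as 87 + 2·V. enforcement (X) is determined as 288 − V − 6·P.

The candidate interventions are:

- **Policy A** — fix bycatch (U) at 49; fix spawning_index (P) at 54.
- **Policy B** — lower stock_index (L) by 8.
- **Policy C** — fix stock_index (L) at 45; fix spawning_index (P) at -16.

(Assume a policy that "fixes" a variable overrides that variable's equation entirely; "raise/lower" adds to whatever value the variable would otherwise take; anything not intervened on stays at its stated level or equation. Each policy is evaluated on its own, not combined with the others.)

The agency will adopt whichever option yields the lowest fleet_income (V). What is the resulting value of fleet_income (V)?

-995

Policy A (U := 49, P := 54):
  E = 133
  L = 65
  U = 49
  V = 203 − 4·133 + 2·65 + 3·49 = -52
Policy B (L − 8):
  E = 133
  L = 65 − 8 = 57
  U = 234 − 2·133 − 4·57 = -260
  V = 203 − 4·133 + 2·57 + 3·(-260) = -995
Policy C (L := 45, P := -16):
  E = 133
  L = 45
  U = 234 − 2·133 − 4·45 = -212
  V = 203 − 4·133 + 2·45 + 3·(-212) = -875
Comparing — Policy A: V=-52, Policy B: V=-995, Policy C: V=-875. Lowest is -995 (Policy B).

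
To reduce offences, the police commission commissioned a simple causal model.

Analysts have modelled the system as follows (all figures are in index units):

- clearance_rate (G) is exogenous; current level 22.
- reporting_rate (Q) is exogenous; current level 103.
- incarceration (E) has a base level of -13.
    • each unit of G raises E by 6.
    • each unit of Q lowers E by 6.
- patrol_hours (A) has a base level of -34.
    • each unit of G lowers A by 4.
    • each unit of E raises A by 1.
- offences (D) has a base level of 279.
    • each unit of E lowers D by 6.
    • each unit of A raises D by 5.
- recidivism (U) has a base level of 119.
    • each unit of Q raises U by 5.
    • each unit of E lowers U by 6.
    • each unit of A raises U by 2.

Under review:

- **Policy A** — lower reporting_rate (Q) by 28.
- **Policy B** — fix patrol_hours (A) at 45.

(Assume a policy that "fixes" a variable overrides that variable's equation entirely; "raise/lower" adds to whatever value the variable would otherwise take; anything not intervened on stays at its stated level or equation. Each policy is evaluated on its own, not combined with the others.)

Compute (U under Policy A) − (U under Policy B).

Policy A (Q − 28):
  G = 22
  Q = 103 − 28 = 75
  E = -13 + 6·22 − 6·75 = -331
  A = -34 − 4·22 + (-331) = -453
  U = 119 + 5·75 − 6·(-331) + 2·(-453) = 1574
Policy B (A := 45):
  G = 22
  Q = 103
  E = -13 + 6·22 − 6·103 = -499
  A = 45
  U = 119 + 5·103 − 6·(-499) + 2·45 = 3718
U: 1574 − 3718 = -2144

-2144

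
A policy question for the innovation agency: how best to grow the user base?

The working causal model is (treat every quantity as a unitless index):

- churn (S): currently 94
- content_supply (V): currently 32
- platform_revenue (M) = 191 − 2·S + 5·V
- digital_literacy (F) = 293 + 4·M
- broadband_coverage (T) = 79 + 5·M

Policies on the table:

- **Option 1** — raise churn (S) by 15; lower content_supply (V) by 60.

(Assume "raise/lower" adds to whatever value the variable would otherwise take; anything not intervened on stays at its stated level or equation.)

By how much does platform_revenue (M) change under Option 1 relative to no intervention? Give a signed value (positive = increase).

-330

Baseline:
  S = 94
  V = 32
  M = 191 − 2·94 + 5·32 = 163
Option 1 (S + 15, V − 60):
  S = 94 + 15 = 109
  V = 32 − 60 = -28
  M = 191 − 2·109 + 5·(-28) = -167
Change in M: -167 − 163 = -330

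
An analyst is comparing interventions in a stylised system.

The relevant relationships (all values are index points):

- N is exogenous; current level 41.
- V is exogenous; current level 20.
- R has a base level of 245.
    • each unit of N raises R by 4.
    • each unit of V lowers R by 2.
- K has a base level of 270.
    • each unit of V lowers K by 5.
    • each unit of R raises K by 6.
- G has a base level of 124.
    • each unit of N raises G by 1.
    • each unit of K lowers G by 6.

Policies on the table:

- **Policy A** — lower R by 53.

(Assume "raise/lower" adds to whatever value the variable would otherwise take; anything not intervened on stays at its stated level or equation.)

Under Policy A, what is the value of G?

Policy A (R − 53):
  N = 41
  V = 20
  R = 245 + 4·41 − 2·20 (−53 from intervention) = 316
  K = 270 − 5·20 + 6·316 = 2066
  G = 124 + 41 − 6·2066 = -12231

-12231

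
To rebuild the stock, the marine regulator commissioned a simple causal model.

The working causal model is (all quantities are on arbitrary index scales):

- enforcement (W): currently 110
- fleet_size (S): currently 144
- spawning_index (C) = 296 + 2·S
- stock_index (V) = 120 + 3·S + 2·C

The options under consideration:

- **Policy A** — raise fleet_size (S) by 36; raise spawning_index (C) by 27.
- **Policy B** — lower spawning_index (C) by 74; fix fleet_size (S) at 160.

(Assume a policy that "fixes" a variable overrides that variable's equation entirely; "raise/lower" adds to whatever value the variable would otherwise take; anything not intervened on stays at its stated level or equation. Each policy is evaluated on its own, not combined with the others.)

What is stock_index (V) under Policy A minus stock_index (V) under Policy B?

342

Policy A (S + 36, C + 27):
  S = 144 + 36 = 180
  C = 296 + 2·180 (+27 from intervention) = 683
  V = 120 + 3·180 + 2·683 = 2026
Policy B (C − 74, S := 160):
  S = 160
  C = 296 + 2·160 (−74 from intervention) = 542
  V = 120 + 3·160 + 2·542 = 1684
V: 2026 − 1684 = 342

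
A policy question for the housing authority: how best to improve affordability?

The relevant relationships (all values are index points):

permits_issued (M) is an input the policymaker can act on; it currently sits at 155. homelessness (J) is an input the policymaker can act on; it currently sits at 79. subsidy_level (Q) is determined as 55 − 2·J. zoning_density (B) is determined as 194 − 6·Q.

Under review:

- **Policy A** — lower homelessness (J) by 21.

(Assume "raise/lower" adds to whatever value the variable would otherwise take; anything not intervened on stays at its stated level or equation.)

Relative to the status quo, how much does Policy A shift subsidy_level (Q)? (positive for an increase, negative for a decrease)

Baseline:
  J = 79
  Q = 55 − 2·79 = -103
Policy A (J − 21):
  J = 79 − 21 = 58
  Q = 55 − 2·58 = -61
Change in Q: -61 − (-103) = 42

42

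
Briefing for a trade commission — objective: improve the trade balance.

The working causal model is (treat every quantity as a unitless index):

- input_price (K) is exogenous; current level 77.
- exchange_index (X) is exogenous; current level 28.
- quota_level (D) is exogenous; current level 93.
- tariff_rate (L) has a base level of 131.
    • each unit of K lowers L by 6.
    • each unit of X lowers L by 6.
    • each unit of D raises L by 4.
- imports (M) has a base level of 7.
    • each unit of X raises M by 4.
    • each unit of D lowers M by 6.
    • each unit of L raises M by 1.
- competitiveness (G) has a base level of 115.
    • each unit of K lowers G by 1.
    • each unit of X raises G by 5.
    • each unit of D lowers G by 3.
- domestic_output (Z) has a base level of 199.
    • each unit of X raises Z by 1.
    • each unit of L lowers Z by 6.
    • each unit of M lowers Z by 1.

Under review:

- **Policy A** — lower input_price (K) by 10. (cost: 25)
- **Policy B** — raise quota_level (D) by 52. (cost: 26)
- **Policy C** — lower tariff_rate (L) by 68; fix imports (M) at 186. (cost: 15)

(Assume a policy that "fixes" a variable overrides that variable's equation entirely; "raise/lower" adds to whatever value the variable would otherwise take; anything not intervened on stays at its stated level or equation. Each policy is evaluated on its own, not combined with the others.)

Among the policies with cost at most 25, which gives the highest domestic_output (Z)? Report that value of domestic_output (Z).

1211

Policy A (K − 10):
  K = 77 − 10 = 67
  X = 28
  D = 93
  L = 131 − 6·67 − 6·28 + 4·93 = -67
  M = 7 + 4·28 − 6·93 + (-67) = -506
  Z = 199 + 28 − 6·(-67) − (-506) = 1135
Policy C (L − 68, M := 186):
  K = 77
  X = 28
  D = 93
  L = 131 − 6·77 − 6·28 + 4·93 (−68 from intervention) = -195
  M = 186
  Z = 199 + 28 − 6·(-195) − 186 = 1211
Comparing — Policy A: Z=1135, Policy C: Z=1211. Highest is 1211 (Policy C).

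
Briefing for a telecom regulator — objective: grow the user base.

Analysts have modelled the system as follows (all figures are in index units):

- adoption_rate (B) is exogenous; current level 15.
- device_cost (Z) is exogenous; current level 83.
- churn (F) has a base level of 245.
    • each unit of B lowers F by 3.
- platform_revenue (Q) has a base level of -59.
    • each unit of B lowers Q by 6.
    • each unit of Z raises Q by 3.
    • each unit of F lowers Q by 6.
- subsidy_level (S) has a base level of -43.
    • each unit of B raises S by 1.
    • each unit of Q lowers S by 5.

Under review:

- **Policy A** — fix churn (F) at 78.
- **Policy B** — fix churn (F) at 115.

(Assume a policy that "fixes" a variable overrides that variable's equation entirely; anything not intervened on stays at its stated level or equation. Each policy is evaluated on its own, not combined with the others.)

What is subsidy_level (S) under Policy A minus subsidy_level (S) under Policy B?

Policy A (F := 78):
  B = 15
  Z = 83
  F = 78
  Q = -59 − 6·15 + 3·83 − 6·78 = -368
  S = -43 + 15 − 5·(-368) = 1812
Policy B (F := 115):
  B = 15
  Z = 83
  F = 115
  Q = -59 − 6·15 + 3·83 − 6·115 = -590
  S = -43 + 15 − 5·(-590) = 2922
S: 1812 − 2922 = -1110

-1110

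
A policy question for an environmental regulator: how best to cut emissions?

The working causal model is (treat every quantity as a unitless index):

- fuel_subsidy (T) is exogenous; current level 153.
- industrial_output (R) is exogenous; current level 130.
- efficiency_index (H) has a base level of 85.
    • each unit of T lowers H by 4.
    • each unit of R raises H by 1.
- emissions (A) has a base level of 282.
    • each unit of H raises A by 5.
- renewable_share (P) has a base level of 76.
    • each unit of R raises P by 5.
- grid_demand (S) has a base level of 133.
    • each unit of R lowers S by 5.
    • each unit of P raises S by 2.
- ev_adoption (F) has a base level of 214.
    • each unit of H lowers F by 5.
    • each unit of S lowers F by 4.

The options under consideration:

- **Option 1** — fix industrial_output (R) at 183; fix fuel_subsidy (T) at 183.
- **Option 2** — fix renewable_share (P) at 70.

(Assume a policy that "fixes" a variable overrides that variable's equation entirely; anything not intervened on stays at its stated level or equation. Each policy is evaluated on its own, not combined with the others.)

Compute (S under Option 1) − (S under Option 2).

1577

Option 1 (R := 183, T := 183):
  R = 183
  P = 76 + 5·183 = 991
  S = 133 − 5·183 + 2·991 = 1200
Option 2 (P := 70):
  R = 130
  P = 70
  S = 133 − 5·130 + 2·70 = -377
S: 1200 − (-377) = 1577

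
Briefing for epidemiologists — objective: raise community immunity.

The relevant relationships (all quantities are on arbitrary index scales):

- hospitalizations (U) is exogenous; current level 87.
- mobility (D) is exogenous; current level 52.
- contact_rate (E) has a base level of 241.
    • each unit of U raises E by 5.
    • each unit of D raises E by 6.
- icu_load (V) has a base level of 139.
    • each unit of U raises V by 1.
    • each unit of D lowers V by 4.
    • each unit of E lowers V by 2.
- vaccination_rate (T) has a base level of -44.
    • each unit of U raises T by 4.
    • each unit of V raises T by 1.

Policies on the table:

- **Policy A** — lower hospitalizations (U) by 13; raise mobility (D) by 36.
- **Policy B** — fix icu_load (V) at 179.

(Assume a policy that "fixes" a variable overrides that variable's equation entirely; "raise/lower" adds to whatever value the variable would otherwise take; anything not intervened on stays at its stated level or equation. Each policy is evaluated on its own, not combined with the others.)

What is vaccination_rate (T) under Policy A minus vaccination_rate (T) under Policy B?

-2648

Policy A (U − 13, D + 36):
  U = 87 − 13 = 74
  D = 52 + 36 = 88
  E = 241 + 5·74 + 6·88 = 1139
  V = 139 + 74 − 4·88 − 2·1139 = -2417
  T = -44 + 4·74 + (-2417) = -2165
Policy B (V := 179):
  U = 87
  D = 52
  E = 241 + 5·87 + 6·52 = 988
  V = 179
  T = -44 + 4·87 + 179 = 483
T: -2165 − 483 = -2648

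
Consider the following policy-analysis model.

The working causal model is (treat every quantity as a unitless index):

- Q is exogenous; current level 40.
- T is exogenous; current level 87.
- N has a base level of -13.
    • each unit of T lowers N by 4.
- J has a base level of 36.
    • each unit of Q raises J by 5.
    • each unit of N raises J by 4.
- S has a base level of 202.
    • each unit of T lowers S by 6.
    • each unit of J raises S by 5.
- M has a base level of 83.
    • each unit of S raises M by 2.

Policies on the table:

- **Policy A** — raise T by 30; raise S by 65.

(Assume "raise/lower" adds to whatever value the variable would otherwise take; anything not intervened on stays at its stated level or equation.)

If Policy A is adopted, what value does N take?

-481

Policy A (T + 30, S + 65):
  T = 87 + 30 = 117
  N = -13 − 4·117 = -481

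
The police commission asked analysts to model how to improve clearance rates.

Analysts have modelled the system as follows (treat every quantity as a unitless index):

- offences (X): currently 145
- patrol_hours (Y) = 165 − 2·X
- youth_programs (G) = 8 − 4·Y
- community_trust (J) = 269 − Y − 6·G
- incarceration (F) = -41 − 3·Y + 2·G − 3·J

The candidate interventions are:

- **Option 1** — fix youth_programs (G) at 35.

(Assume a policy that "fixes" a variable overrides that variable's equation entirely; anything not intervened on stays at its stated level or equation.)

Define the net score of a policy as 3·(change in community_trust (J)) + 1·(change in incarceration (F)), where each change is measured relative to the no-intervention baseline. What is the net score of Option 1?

Baseline:
  X = 145
  Y = 165 − 2·145 = -125
  G = 8 − 4·(-125) = 508
  J = 269 − (-125) − 6·508 = -2654
  F = -41 − 3·(-125) + 2·508 − 3·(-2654) = 9312
Option 1 (G := 35):
  X = 145
  Y = 165 − 2·145 = -125
  G = 35
  J = 269 − (-125) − 6·35 = 184
  F = -41 − 3·(-125) + 2·35 − 3·184 = -148
ΔJ = 184 − (-2654) = 2838; ΔF = -148 − 9312 = -9460
Score = 3·2838 + 1·(-9460) = -946

-946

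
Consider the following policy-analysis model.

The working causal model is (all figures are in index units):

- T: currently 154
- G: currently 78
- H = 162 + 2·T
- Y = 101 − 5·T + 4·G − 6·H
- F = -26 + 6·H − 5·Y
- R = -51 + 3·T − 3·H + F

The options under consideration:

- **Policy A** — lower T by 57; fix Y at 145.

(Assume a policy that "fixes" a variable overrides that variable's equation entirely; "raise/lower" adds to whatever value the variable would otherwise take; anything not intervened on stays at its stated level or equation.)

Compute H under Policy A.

356

Policy A (T − 57, Y := 145):
  T = 154 − 57 = 97
  H = 162 + 2·97 = 356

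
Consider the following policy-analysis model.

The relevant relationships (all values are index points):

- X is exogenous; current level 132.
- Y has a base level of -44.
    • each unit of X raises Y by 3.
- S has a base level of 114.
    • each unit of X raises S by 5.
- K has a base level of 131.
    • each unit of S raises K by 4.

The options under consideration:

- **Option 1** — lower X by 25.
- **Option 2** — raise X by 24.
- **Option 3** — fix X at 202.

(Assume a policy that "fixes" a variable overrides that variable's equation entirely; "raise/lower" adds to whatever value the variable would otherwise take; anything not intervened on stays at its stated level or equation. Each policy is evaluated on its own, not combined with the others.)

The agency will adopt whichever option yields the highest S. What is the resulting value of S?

Option 1 (X − 25):
  X = 132 − 25 = 107
  S = 114 + 5·107 = 649
Option 2 (X + 24):
  X = 132 + 24 = 156
  S = 114 + 5·156 = 894
Option 3 (X := 202):
  X = 202
  S = 114 + 5·202 = 1124
Comparing — Option 1: S=649, Option 2: S=894, Option 3: S=1124. Highest is 1124 (Option 3).

1124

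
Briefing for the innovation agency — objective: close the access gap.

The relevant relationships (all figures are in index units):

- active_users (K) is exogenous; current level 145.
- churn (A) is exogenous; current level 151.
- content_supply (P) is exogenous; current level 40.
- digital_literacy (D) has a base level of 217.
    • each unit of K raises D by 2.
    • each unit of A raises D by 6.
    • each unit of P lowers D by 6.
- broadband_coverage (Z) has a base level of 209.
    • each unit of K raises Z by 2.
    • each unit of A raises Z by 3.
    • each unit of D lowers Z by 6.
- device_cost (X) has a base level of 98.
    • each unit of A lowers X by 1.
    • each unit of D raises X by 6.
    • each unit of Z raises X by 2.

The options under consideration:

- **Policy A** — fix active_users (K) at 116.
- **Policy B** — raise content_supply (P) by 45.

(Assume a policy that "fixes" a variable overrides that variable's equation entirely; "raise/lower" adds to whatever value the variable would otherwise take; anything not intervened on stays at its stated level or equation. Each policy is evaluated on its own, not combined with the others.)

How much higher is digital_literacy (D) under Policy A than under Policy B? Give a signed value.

Policy A (K := 116):
  K = 116
  A = 151
  P = 40
  D = 217 + 2·116 + 6·151 − 6·40 = 1115
Policy B (P + 45):
  K = 145
  A = 151
  P = 40 + 45 = 85
  D = 217 + 2·145 + 6·151 − 6·85 = 903
D: 1115 − 903 = 212

212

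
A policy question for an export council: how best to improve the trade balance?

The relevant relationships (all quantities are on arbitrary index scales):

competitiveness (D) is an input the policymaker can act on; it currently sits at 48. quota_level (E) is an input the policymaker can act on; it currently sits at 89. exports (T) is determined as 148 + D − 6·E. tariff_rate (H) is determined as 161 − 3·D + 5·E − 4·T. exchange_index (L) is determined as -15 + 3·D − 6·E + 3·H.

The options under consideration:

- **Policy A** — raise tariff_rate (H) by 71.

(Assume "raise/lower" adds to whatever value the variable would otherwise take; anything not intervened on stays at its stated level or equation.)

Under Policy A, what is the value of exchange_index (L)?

Policy A (H + 71):
  D = 48
  E = 89
  T = 148 + 48 − 6·89 = -338
  H = 161 − 3·48 + 5·89 − 4·(-338) (+71 from intervention) = 1885
  L = -15 + 3·48 − 6·89 + 3·1885 = 5250

5250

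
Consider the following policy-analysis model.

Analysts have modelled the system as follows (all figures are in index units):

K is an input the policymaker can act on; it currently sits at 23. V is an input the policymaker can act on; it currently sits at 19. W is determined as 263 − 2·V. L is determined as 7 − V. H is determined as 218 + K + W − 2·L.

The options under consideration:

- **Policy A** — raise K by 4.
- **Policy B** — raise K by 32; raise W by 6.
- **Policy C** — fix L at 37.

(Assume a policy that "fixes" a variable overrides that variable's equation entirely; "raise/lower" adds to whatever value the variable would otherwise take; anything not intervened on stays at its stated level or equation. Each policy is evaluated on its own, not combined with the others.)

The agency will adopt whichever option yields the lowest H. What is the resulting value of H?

Policy A (K + 4):
  K = 23 + 4 = 27
  V = 19
  W = 263 − 2·19 = 225
  L = 7 − 19 = -12
  H = 218 + 27 + 225 − 2·(-12) = 494
Policy B (K + 32, W + 6):
  K = 23 + 32 = 55
  V = 19
  W = 263 − 2·19 (+6 from intervention) = 231
  L = 7 − 19 = -12
  H = 218 + 55 + 231 − 2·(-12) = 528
Policy C (L := 37):
  K = 23
  V = 19
  W = 263 − 2·19 = 225
  L = 37
  H = 218 + 23 + 225 − 2·37 = 392
Comparing — Policy A: H=494, Policy B: H=528, Policy C: H=392. Lowest is 392 (Policy C).

392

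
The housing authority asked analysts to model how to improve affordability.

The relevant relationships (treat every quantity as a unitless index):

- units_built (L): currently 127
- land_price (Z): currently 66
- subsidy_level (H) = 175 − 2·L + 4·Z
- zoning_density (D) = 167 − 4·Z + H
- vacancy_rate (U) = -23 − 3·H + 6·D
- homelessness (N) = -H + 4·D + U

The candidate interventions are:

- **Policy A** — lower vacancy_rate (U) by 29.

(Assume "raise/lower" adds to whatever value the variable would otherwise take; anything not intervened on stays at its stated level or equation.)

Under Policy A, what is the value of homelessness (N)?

Policy A (U − 29):
  L = 127
  Z = 66
  H = 175 − 2·127 + 4·66 = 185
  D = 167 − 4·66 + 185 = 88
  U = -23 − 3·185 + 6·88 (−29 from intervention) = -79
  N = 0 − 185 + 4·88 + (-79) = 88

88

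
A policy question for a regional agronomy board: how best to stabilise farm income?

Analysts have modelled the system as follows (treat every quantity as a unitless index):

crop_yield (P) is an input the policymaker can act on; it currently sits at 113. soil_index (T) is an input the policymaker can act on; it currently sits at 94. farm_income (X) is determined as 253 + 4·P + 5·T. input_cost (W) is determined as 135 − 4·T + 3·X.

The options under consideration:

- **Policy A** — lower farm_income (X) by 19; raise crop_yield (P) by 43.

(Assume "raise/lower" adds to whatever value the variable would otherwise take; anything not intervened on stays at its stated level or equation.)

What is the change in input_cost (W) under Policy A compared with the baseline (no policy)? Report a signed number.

459

Baseline:
  P = 113
  T = 94
  X = 253 + 4·113 + 5·94 = 1175
  W = 135 − 4·94 + 3·1175 = 3284
Policy A (X − 19, P + 43):
  P = 113 + 43 = 156
  T = 94
  X = 253 + 4·156 + 5·94 (−19 from intervention) = 1328
  W = 135 − 4·94 + 3·1328 = 3743
Change in W: 3743 − 3284 = 459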